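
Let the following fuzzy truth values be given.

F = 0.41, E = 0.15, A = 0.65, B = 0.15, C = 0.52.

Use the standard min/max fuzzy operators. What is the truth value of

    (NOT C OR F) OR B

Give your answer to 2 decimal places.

0.48

NOT C = 1 − 0.52 = 0.48
NOT C OR F = max(a, b) on (0.48, 0.41) = 0.48
(NOT C OR F) OR B = max(a, b) on (0.48, 0.15) = 0.48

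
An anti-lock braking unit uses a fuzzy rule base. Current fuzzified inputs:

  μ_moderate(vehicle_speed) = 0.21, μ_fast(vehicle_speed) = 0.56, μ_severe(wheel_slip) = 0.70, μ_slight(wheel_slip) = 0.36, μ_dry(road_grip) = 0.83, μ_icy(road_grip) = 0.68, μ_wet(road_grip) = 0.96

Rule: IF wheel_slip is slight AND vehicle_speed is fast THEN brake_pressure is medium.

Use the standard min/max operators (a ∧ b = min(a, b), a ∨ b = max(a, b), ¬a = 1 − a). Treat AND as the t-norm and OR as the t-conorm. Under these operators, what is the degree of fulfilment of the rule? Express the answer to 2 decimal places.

0.36

firing strength: slight=0.36, fast=0.56; AND[min(a, b)] → w = 0.36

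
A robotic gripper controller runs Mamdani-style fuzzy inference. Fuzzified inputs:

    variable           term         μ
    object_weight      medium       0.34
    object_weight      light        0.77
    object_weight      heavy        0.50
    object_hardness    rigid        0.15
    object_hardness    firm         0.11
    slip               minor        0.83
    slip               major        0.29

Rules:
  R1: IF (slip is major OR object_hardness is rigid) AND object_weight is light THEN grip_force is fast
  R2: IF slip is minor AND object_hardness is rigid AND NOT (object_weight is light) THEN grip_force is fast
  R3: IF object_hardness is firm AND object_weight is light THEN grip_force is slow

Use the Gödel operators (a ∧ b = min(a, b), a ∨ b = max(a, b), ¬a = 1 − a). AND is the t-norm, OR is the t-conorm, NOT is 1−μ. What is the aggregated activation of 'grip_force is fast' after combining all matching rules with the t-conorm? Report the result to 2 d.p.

R1: (major=0.29 OR rigid=0.15) = 0.29; AND[min(a, b)] with light=0.77 → w = 0.29
R2: minor=0.83, rigid=0.15, ¬light=1−0.77=0.23; AND[min(a, b)] → w = 0.15
R3: firm=0.11, light=0.77; AND[min(a, b)] → w = 0.11
Rules with consequent 'fast': {R1, R2} → strengths 0.29, 0.15
Aggregate via t-conorm [max(a, b)]: 0.29

0.29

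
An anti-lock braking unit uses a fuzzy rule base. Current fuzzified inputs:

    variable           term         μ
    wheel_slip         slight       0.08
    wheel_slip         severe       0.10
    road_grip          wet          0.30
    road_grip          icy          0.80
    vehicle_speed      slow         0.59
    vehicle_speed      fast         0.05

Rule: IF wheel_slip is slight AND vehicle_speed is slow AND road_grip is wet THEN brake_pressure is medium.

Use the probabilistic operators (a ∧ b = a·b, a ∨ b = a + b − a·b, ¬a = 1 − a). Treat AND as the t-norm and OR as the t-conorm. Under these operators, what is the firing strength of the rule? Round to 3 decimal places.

firing strength: slight=0.08, slow=0.59, wet=0.30; AND[a·b] → w = 0.0142

0.014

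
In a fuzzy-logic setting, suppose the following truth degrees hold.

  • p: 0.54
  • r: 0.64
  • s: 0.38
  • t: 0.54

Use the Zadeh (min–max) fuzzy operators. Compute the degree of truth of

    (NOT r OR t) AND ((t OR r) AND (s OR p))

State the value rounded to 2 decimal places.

NOT r = 1 − 0.64 = 0.36
NOT r OR t = max(a, b) on (0.36, 0.54) = 0.54
t OR r = max(a, b) on (0.54, 0.64) = 0.64
s OR p = max(a, b) on (0.38, 0.54) = 0.54
(t OR r) AND (s OR p) = min(a, b) on (0.64, 0.54) = 0.54
(NOT r OR t) AND ((t OR r) AND (s OR p)) = min(a, b) on (0.54, 0.54) = 0.54

0.54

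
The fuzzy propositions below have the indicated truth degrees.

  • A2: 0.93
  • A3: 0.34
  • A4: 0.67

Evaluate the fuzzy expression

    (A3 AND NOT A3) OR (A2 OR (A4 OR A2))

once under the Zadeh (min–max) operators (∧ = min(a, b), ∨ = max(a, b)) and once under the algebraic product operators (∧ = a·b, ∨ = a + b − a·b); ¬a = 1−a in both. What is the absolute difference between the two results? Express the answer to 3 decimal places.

Under Zadeh (min–max):
  NOT A3 = 1 − 0.34 = 0.66
  A3 AND NOT A3 = min(a, b) on (0.34, 0.66) = 0.34
  A4 OR A2 = max(a, b) on (0.67, 0.93) = 0.93
  A2 OR (A4 OR A2) = max(a, b) on (0.93, 0.93) = 0.93
  (A3 AND NOT A3) OR (A2 OR (A4 OR A2)) = max(a, b) on (0.34, 0.93) = 0.93
  → value = 0.9300
Under algebraic product:
  NOT A3 = 1 − 0.3400 = 0.6600
  A3 AND NOT A3 = a·b on (0.3400, 0.6600) = 0.2244
  A4 OR A2 = a + b − a·b on (0.6700, 0.9300) = 0.9769
  A2 OR (A4 OR A2) = a + b − a·b on (0.9300, 0.9769) = 0.9984
  (A3 AND NOT A3) OR (A2 OR (A4 OR A2)) = a + b − a·b on (0.2244, 0.9984) = 0.9987
  → value = 0.9987
|0.9300 − 0.9987| = 0.069

0.069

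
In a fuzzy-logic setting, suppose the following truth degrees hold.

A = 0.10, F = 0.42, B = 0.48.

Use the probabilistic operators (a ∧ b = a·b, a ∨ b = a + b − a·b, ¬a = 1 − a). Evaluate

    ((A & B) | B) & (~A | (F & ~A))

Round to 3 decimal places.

0.474

A & B = a·b on (0.1000, 0.4800) = 0.0480
(A & B) | B = a + b − a·b on (0.0480, 0.4800) = 0.5050
~A = 1 − 0.1000 = 0.9000
~A = 1 − 0.1000 = 0.9000
F & ~A = a·b on (0.4200, 0.9000) = 0.3780
~A | (F & ~A) = a + b − a·b on (0.9000, 0.3780) = 0.9378
((A & B) | B) & (~A | (F & ~A)) = a·b on (0.5050, 0.9378) = 0.4736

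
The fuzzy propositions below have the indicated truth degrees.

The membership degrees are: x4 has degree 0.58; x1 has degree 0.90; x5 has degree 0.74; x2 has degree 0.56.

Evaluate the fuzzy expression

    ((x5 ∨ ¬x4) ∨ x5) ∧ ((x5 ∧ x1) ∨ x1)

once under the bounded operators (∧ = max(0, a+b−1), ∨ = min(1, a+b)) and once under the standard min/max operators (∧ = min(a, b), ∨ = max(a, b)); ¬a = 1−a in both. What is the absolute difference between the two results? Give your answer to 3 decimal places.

Under bounded:
  ¬x4 = 1 − 0.58 = 0.42
  x5 ∨ ¬x4 = min(1, a+b) on (0.74, 0.42) = 1.00
  (x5 ∨ ¬x4) ∨ x5 = min(1, a+b) on (1.00, 0.74) = 1.00
  x5 ∧ x1 = max(0, a+b−1) on (0.74, 0.90) = 0.64
  (x5 ∧ x1) ∨ x1 = min(1, a+b) on (0.64, 0.90) = 1.00
  ((x5 ∨ ¬x4) ∨ x5) ∧ ((x5 ∧ x1) ∨ x1) = max(0, a+b−1) on (1.00, 1.00) = 1.00
  → value = 1.0000
Under standard min/max:
  ¬x4 = 1 − 0.58 = 0.42
  x5 ∨ ¬x4 = max(a, b) on (0.74, 0.42) = 0.74
  (x5 ∨ ¬x4) ∨ x5 = max(a, b) on (0.74, 0.74) = 0.74
  x5 ∧ x1 = min(a, b) on (0.74, 0.90) = 0.74
  (x5 ∧ x1) ∨ x1 = max(a, b) on (0.74, 0.90) = 0.90
  ((x5 ∨ ¬x4) ∨ x5) ∧ ((x5 ∧ x1) ∨ x1) = min(a, b) on (0.74, 0.90) = 0.74
  → value = 0.7400
|1.0000 − 0.7400| = 0.260

0.260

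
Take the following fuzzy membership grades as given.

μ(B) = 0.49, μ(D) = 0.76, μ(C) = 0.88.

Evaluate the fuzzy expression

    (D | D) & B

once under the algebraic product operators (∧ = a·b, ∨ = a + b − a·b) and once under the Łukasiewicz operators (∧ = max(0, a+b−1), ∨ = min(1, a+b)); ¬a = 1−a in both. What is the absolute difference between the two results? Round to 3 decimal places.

0.028

Under algebraic product:
  D | D = a + b − a·b on (0.7600, 0.7600) = 0.9424
  (D | D) & B = a·b on (0.9424, 0.4900) = 0.4618
  → value = 0.4618
Under Łukasiewicz:
  D | D = min(1, a+b) on (0.76, 0.76) = 1.00
  (D | D) & B = max(0, a+b−1) on (1.00, 0.49) = 0.49
  → value = 0.4900
|0.4618 − 0.4900| = 0.028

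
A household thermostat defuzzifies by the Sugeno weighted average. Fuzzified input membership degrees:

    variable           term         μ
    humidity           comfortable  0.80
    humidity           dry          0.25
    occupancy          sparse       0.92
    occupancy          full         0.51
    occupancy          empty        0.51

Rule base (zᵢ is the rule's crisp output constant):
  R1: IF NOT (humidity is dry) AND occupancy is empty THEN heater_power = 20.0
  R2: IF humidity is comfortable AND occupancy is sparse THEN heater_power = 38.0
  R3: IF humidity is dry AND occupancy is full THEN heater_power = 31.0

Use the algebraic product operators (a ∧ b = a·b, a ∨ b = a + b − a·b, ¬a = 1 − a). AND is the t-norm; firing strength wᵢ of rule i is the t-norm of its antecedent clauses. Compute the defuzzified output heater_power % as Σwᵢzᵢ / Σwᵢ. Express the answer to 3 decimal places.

R1 (z=20.0): ¬dry=1−0.25=0.75, empty=0.51; AND[a·b] → w = 0.3825
R2 (z=38.0): comfortable=0.80, sparse=0.92; AND[a·b] → w = 0.7360
R3 (z=31.0): dry=0.25, full=0.51; AND[a·b] → w = 0.1275
Weighted average = (0.3825·20.0 + 0.7360·38.0 + 0.1275·31.0) / (0.3825 + 0.7360 + 0.1275)
  = 39.5705 / 1.2460 = 31.758

31.758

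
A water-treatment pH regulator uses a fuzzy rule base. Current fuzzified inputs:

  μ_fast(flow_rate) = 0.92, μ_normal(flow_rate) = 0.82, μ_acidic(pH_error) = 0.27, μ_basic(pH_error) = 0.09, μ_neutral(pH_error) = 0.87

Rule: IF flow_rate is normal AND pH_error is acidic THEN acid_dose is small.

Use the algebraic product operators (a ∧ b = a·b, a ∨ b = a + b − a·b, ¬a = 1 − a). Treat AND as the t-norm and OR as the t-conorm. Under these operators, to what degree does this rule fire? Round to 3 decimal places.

firing strength: normal=0.82, acidic=0.27; AND[a·b] → w = 0.2214

0.221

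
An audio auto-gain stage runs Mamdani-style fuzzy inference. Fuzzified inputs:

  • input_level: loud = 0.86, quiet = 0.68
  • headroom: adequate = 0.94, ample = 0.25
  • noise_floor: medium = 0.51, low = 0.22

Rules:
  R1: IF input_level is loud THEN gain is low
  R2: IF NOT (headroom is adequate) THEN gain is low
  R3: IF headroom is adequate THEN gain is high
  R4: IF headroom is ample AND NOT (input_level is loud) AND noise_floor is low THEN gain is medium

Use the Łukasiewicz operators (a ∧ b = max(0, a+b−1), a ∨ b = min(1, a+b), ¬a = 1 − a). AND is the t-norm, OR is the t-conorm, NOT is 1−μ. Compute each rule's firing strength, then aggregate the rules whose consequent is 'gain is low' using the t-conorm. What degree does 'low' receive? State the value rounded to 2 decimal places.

R1: loud=0.86 → w = 0.86
R2: ¬adequate=1−0.94=0.06 → w = 0.06
R3: adequate=0.94 → w = 0.94
R4: ample=0.25, ¬loud=1−0.86=0.14, low=0.22; AND[max(0, a+b−1)] → w = 0.00
Rules with consequent 'low': {R1, R2} → strengths 0.86, 0.06
Aggregate via t-conorm [min(1, a+b)]: 0.92

0.92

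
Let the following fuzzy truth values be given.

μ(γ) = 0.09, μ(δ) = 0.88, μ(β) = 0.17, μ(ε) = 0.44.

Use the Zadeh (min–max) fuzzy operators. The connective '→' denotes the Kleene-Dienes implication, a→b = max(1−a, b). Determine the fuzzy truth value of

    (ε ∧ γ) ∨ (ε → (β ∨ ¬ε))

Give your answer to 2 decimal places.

0.56

ε ∧ γ = min(a, b) on (0.44, 0.09) = 0.09
¬ε = 1 − 0.44 = 0.56
β ∨ ¬ε = max(a, b) on (0.17, 0.56) = 0.56
ε → (β ∨ ¬ε)  [Kleene-Dienes: max(1−a, b)] with a=0.44, b=0.56 → 0.56
(ε ∧ γ) ∨ (ε → (β ∨ ¬ε)) = max(a, b) on (0.09, 0.56) = 0.56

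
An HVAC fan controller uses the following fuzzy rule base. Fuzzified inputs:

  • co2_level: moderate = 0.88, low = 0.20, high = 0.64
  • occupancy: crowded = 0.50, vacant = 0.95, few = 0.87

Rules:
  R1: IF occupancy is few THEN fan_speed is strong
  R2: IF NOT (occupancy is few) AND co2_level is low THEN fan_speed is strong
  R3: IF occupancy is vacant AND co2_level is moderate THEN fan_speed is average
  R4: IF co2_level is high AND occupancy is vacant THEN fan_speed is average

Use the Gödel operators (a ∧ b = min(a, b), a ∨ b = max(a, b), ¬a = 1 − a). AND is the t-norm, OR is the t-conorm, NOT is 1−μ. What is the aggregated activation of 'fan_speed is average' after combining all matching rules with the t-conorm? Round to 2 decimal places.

R1: few=0.87 → w = 0.87
R2: ¬few=1−0.87=0.13, low=0.20; AND[min(a, b)] → w = 0.13
R3: vacant=0.95, moderate=0.88; AND[min(a, b)] → w = 0.88
R4: high=0.64, vacant=0.95; AND[min(a, b)] → w = 0.64
Rules with consequent 'average': {R3, R4} → strengths 0.88, 0.64
Aggregate via t-conorm [max(a, b)]: 0.88

0.88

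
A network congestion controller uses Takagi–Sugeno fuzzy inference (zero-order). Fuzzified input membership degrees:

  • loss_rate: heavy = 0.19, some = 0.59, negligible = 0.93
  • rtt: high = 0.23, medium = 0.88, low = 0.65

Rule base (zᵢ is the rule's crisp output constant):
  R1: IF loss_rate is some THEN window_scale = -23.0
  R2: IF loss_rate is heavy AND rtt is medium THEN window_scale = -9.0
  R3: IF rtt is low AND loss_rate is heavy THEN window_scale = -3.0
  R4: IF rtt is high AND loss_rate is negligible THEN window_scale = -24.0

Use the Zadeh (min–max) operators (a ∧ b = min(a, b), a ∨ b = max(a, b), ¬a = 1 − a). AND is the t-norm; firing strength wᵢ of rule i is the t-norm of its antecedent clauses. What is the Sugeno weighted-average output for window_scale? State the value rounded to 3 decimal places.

R1 (z=-23.0): some=0.59 → w = 0.59
R2 (z=-9.0): heavy=0.19, medium=0.88; AND[min(a, b)] → w = 0.19
R3 (z=-3.0): low=0.65, heavy=0.19; AND[min(a, b)] → w = 0.19
R4 (z=-24.0): high=0.23, negligible=0.93; AND[min(a, b)] → w = 0.23
Weighted average = (0.59·-23.0 + 0.19·-9.0 + 0.19·-3.0 + 0.23·-24.0) / (0.59 + 0.19 + 0.19 + 0.23)
  = -21.3700 / 1.2000 = -17.808

-17.808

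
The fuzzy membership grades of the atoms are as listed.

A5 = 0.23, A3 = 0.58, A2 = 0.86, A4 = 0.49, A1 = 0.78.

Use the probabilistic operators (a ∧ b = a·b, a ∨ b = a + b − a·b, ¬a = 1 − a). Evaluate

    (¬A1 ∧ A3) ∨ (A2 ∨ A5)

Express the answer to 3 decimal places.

0.906

¬A1 = 1 − 0.7800 = 0.2200
¬A1 ∧ A3 = a·b on (0.2200, 0.5800) = 0.1276
A2 ∨ A5 = a + b − a·b on (0.8600, 0.2300) = 0.8922
(¬A1 ∧ A3) ∨ (A2 ∨ A5) = a + b − a·b on (0.1276, 0.8922) = 0.9060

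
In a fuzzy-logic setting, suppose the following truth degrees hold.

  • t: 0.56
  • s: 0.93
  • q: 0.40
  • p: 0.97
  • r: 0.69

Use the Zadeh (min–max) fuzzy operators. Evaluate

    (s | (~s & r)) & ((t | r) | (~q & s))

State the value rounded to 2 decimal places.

0.69

~s = 1 − 0.93 = 0.07
~s & r = min(a, b) on (0.07, 0.69) = 0.07
s | (~s & r) = max(a, b) on (0.93, 0.07) = 0.93
t | r = max(a, b) on (0.56, 0.69) = 0.69
~q = 1 − 0.40 = 0.60
~q & s = min(a, b) on (0.60, 0.93) = 0.60
(t | r) | (~q & s) = max(a, b) on (0.69, 0.60) = 0.69
(s | (~s & r)) & ((t | r) | (~q & s)) = min(a, b) on (0.93, 0.69) = 0.69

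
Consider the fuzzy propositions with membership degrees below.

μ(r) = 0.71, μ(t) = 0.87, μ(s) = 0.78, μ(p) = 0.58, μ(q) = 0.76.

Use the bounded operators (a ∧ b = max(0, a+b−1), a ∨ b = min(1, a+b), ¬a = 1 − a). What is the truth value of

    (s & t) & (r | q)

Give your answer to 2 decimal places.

s & t = max(0, a+b−1) on (0.78, 0.87) = 0.65
r | q = min(1, a+b) on (0.71, 0.76) = 1.00
(s & t) & (r | q) = max(0, a+b−1) on (0.65, 1.00) = 0.65

0.65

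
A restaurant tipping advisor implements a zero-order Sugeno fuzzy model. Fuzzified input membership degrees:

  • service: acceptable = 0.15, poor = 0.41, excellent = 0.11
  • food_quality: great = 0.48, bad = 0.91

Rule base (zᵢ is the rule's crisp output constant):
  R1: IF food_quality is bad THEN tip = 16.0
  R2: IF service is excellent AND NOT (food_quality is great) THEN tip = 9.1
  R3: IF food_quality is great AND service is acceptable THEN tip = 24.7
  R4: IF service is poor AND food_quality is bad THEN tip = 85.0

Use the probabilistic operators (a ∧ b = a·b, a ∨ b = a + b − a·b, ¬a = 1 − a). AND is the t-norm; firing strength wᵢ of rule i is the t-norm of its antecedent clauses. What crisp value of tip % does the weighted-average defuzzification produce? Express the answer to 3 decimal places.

R1 (z=16.0): bad=0.91 → w = 0.9100
R2 (z=9.1): excellent=0.11, ¬great=1−0.48=0.52; AND[a·b] → w = 0.0572
R3 (z=24.7): great=0.48, acceptable=0.15; AND[a·b] → w = 0.0720
R4 (z=85.0): poor=0.41, bad=0.91; AND[a·b] → w = 0.3731
Weighted average = (0.9100·16.0 + 0.0572·9.1 + 0.0720·24.7 + 0.3731·85.0) / (0.9100 + 0.0572 + 0.0720 + 0.3731)
  = 48.5724 / 1.4123 = 34.392

34.392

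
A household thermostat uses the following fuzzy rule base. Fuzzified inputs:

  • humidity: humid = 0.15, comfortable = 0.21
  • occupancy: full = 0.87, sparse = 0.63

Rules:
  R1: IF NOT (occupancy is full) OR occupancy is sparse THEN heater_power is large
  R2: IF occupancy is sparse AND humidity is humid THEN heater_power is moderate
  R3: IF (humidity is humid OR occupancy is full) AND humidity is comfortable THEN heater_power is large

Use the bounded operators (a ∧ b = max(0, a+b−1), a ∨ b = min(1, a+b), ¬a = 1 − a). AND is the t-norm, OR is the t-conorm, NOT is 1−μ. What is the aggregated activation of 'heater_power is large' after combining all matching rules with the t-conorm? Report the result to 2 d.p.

0.97

R1: ¬full=1−0.87=0.13, sparse=0.63; OR[min(1, a+b)] → w = 0.76
R2: sparse=0.63, humid=0.15; AND[max(0, a+b−1)] → w = 0.00
R3: (humid=0.15 OR full=0.87) = 1.00; AND[max(0, a+b−1)] with comfortable=0.21 → w = 0.21
Rules with consequent 'large': {R1, R3} → strengths 0.76, 0.21
Aggregate via t-conorm [min(1, a+b)]: 0.97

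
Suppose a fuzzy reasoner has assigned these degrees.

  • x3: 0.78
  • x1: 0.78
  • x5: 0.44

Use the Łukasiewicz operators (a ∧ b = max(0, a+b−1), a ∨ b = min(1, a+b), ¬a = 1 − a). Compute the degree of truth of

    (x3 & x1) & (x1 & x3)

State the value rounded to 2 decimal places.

0.12

x3 & x1 = max(0, a+b−1) on (0.78, 0.78) = 0.56
x1 & x3 = max(0, a+b−1) on (0.78, 0.78) = 0.56
(x3 & x1) & (x1 & x3) = max(0, a+b−1) on (0.56, 0.56) = 0.12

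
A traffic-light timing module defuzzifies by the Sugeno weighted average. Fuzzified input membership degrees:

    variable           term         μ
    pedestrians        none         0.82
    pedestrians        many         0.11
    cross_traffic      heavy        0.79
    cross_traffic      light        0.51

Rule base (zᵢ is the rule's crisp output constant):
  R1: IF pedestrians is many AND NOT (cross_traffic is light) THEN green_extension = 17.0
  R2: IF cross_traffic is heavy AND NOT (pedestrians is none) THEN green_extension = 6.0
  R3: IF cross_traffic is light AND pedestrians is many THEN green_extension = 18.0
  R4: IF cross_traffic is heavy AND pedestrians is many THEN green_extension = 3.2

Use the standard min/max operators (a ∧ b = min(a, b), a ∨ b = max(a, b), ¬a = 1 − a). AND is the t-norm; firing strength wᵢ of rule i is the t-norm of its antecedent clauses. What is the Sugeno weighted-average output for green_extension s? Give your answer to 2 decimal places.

10.36

R1 (z=17.0): many=0.11, ¬light=1−0.51=0.49; AND[min(a, b)] → w = 0.11
R2 (z=6.0): heavy=0.79, ¬none=1−0.82=0.18; AND[min(a, b)] → w = 0.18
R3 (z=18.0): light=0.51, many=0.11; AND[min(a, b)] → w = 0.11
R4 (z=3.2): heavy=0.79, many=0.11; AND[min(a, b)] → w = 0.11
Weighted average = (0.11·17.0 + 0.18·6.0 + 0.11·18.0 + 0.11·3.2) / (0.11 + 0.18 + 0.11 + 0.11)
  = 5.2820 / 0.5100 = 10.36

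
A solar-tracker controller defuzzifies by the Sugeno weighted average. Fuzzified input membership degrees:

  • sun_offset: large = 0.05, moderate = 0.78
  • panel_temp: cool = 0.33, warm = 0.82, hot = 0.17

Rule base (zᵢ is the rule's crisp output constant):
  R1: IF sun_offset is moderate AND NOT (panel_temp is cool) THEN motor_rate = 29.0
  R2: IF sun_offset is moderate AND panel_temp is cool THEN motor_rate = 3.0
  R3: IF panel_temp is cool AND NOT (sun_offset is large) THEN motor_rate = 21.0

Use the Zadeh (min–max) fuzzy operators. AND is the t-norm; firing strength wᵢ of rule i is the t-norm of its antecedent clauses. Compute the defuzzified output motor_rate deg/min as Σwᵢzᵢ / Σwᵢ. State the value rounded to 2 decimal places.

20.56

R1 (z=29.0): moderate=0.78, ¬cool=1−0.33=0.67; AND[min(a, b)] → w = 0.67
R2 (z=3.0): moderate=0.78, cool=0.33; AND[min(a, b)] → w = 0.33
R3 (z=21.0): cool=0.33, ¬large=1−0.05=0.95; AND[min(a, b)] → w = 0.33
Weighted average = (0.67·29.0 + 0.33·3.0 + 0.33·21.0) / (0.67 + 0.33 + 0.33)
  = 27.3500 / 1.3300 = 20.56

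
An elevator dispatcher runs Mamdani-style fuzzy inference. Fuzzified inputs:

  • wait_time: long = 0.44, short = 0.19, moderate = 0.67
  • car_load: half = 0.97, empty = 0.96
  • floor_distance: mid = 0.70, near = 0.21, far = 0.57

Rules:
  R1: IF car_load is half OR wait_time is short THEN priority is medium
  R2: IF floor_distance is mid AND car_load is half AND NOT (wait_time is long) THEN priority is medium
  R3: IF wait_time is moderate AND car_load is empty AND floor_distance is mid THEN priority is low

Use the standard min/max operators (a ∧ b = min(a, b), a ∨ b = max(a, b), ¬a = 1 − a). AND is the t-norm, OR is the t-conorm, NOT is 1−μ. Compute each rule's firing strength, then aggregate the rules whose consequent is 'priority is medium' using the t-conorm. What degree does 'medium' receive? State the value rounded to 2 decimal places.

R1: half=0.97, short=0.19; OR[max(a, b)] → w = 0.97
R2: mid=0.70, half=0.97, ¬long=1−0.44=0.56; AND[min(a, b)] → w = 0.56
R3: moderate=0.67, empty=0.96, mid=0.70; AND[min(a, b)] → w = 0.67
Rules with consequent 'medium': {R1, R2} → strengths 0.97, 0.56
Aggregate via t-conorm [max(a, b)]: 0.97

0.97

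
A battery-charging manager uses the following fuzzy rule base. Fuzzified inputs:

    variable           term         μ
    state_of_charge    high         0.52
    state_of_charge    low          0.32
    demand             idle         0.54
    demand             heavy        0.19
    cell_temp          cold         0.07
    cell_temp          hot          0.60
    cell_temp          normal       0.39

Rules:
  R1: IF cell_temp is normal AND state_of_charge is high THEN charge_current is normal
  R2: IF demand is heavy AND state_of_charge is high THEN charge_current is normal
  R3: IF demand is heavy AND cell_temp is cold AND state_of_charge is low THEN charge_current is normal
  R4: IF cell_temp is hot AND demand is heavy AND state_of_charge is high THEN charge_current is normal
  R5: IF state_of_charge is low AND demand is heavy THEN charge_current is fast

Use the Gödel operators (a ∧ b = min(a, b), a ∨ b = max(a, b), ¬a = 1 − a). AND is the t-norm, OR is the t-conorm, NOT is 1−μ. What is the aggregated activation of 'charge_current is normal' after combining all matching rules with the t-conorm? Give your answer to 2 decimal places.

0.39

R1: normal=0.39, high=0.52; AND[min(a, b)] → w = 0.39
R2: heavy=0.19, high=0.52; AND[min(a, b)] → w = 0.19
R3: heavy=0.19, cold=0.07, low=0.32; AND[min(a, b)] → w = 0.07
R4: hot=0.60, heavy=0.19, high=0.52; AND[min(a, b)] → w = 0.19
R5: low=0.32, heavy=0.19; AND[min(a, b)] → w = 0.19
Rules with consequent 'normal': {R1, R2, R3, R4} → strengths 0.39, 0.19, 0.07, 0.19
Aggregate via t-conorm [max(a, b)]: 0.39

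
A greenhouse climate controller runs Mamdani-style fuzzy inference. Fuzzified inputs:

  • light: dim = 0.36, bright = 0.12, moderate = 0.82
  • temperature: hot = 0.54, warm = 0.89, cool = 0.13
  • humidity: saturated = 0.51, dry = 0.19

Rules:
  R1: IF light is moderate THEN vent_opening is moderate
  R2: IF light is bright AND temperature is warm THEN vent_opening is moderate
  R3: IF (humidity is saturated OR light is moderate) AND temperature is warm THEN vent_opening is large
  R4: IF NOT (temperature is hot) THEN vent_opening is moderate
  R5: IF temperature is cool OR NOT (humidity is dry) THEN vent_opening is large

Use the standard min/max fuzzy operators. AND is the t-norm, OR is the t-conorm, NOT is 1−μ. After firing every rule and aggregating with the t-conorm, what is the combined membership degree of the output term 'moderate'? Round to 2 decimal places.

R1: moderate=0.82 → w = 0.82
R2: bright=0.12, warm=0.89; AND[min(a, b)] → w = 0.12
R3: (saturated=0.51 OR moderate=0.82) = 0.82; AND[min(a, b)] with warm=0.89 → w = 0.82
R4: ¬hot=1−0.54=0.46 → w = 0.46
R5: cool=0.13, ¬dry=1−0.19=0.81; OR[max(a, b)] → w = 0.81
Rules with consequent 'moderate': {R1, R2, R4} → strengths 0.82, 0.12, 0.46
Aggregate via t-conorm [max(a, b)]: 0.82

0.82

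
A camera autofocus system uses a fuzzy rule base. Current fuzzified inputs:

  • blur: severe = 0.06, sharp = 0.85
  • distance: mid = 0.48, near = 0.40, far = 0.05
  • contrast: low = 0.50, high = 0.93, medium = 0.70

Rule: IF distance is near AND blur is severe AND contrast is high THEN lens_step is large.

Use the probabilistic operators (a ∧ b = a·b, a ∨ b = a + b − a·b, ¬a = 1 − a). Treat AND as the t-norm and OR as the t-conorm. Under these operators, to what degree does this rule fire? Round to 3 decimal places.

firing strength: near=0.40, severe=0.06, high=0.93; AND[a·b] → w = 0.0223

0.022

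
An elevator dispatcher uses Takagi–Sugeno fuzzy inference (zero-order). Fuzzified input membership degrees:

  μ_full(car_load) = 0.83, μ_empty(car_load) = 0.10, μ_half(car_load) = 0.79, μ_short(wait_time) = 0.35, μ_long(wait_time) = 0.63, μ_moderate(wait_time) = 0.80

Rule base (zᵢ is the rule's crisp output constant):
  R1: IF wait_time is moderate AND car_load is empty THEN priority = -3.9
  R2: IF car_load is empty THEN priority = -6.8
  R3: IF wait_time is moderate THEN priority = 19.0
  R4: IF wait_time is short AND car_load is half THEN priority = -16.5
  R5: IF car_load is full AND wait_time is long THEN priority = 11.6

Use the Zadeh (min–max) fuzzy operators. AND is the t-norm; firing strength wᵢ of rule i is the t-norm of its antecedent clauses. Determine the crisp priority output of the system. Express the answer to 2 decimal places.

7.91

R1 (z=-3.9): moderate=0.80, empty=0.10; AND[min(a, b)] → w = 0.10
R2 (z=-6.8): empty=0.10 → w = 0.10
R3 (z=19.0): moderate=0.80 → w = 0.80
R4 (z=-16.5): short=0.35, half=0.79; AND[min(a, b)] → w = 0.35
R5 (z=11.6): full=0.83, long=0.63; AND[min(a, b)] → w = 0.63
Weighted average = (0.10·-3.9 + 0.10·-6.8 + 0.80·19.0 + 0.35·-16.5 + 0.63·11.6) / (0.10 + 0.10 + 0.80 + 0.35 + 0.63)
  = 15.6630 / 1.9800 = 7.91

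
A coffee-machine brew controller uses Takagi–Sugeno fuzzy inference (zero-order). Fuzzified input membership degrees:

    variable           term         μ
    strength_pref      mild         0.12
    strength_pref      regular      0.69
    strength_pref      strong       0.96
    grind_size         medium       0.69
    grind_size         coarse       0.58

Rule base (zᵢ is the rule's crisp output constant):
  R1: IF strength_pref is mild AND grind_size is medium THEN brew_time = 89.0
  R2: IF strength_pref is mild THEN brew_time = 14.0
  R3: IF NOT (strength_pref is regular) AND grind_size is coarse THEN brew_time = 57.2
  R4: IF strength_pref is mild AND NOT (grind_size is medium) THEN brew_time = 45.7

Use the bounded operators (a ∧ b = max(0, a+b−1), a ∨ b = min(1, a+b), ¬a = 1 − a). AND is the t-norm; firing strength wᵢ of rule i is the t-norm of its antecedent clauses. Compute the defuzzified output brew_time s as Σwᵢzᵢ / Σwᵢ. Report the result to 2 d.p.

R1 (z=89.0): mild=0.12, medium=0.69; AND[max(0, a+b−1)] → w = 0.00
R2 (z=14.0): mild=0.12 → w = 0.12
R3 (z=57.2): ¬regular=1−0.69=0.31, coarse=0.58; AND[max(0, a+b−1)] → w = 0.00
R4 (z=45.7): mild=0.12, ¬medium=1−0.69=0.31; AND[max(0, a+b−1)] → w = 0.00
Weighted average = (0.00·89.0 + 0.12·14.0 + 0.00·57.2 + 0.00·45.7) / (0.00 + 0.12 + 0.00 + 0.00)
  = 1.6800 / 0.1200 = 14.00

14.00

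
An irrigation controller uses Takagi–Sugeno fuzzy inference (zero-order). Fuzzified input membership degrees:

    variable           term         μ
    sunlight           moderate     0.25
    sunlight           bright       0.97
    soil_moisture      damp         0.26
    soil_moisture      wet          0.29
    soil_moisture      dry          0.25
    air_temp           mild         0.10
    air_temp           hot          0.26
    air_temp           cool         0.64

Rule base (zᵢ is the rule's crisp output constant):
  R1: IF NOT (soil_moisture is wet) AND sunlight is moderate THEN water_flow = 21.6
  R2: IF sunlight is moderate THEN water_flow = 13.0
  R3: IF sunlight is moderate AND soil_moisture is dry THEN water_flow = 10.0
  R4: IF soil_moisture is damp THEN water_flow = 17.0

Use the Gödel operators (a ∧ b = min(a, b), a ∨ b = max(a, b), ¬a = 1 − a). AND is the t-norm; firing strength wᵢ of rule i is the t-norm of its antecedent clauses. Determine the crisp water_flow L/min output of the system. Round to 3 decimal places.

R1 (z=21.6): ¬wet=1−0.29=0.71, moderate=0.25; AND[min(a, b)] → w = 0.25
R2 (z=13.0): moderate=0.25 → w = 0.25
R3 (z=10.0): moderate=0.25, dry=0.25; AND[min(a, b)] → w = 0.25
R4 (z=17.0): damp=0.26 → w = 0.26
Weighted average = (0.25·21.6 + 0.25·13.0 + 0.25·10.0 + 0.26·17.0) / (0.25 + 0.25 + 0.25 + 0.26)
  = 15.5700 / 1.0100 = 15.416

15.416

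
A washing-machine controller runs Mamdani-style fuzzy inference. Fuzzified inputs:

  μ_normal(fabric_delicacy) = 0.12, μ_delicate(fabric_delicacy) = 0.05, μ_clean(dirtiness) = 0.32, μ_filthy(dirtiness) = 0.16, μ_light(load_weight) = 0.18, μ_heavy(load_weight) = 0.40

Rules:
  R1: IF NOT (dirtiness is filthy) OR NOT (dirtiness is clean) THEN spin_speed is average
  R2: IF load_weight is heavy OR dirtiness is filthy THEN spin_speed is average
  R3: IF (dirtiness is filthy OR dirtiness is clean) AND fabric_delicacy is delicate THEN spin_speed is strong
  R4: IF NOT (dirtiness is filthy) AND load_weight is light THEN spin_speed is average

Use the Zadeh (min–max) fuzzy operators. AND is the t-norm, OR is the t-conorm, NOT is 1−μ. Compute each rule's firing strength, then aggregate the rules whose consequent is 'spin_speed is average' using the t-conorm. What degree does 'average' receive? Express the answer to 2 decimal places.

R1: ¬filthy=1−0.16=0.84, ¬clean=1−0.32=0.68; OR[max(a, b)] → w = 0.84
R2: heavy=0.40, filthy=0.16; OR[max(a, b)] → w = 0.40
R3: (filthy=0.16 OR clean=0.32) = 0.32; AND[min(a, b)] with delicate=0.05 → w = 0.05
R4: ¬filthy=1−0.16=0.84, light=0.18; AND[min(a, b)] → w = 0.18
Rules with consequent 'average': {R1, R2, R4} → strengths 0.84, 0.40, 0.18
Aggregate via t-conorm [max(a, b)]: 0.84

0.84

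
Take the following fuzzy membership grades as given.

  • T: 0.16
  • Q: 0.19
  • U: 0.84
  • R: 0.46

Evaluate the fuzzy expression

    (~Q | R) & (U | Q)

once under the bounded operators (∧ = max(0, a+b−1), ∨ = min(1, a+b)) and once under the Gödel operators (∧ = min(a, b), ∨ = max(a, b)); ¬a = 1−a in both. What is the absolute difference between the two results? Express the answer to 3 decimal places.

Under bounded:
  ~Q = 1 − 0.19 = 0.81
  ~Q | R = min(1, a+b) on (0.81, 0.46) = 1.00
  U | Q = min(1, a+b) on (0.84, 0.19) = 1.00
  (~Q | R) & (U | Q) = max(0, a+b−1) on (1.00, 1.00) = 1.00
  → value = 1.0000
Under Gödel:
  ~Q = 1 − 0.19 = 0.81
  ~Q | R = max(a, b) on (0.81, 0.46) = 0.81
  U | Q = max(a, b) on (0.84, 0.19) = 0.84
  (~Q | R) & (U | Q) = min(a, b) on (0.81, 0.84) = 0.81
  → value = 0.8100
|1.0000 − 0.8100| = 0.190

0.190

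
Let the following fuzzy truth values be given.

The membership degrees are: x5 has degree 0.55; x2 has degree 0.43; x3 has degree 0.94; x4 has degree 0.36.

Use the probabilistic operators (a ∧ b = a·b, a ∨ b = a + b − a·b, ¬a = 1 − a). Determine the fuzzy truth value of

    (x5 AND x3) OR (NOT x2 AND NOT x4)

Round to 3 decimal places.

x5 AND x3 = a·b on (0.5500, 0.9400) = 0.5170
NOT x2 = 1 − 0.4300 = 0.5700
NOT x4 = 1 − 0.3600 = 0.6400
NOT x2 AND NOT x4 = a·b on (0.5700, 0.6400) = 0.3648
(x5 AND x3) OR (NOT x2 AND NOT x4) = a + b − a·b on (0.5170, 0.3648) = 0.6932

0.693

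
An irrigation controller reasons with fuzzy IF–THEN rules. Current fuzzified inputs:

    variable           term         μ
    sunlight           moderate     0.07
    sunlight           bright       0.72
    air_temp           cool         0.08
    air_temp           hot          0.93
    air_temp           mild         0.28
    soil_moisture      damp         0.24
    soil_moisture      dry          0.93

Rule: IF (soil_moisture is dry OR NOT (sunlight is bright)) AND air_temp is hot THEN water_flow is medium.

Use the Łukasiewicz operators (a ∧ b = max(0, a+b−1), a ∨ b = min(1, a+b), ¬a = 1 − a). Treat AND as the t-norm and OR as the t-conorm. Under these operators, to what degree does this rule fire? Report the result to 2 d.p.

firing strength: (dry=0.93 OR ¬bright=1−0.72=0.28) = 1.00; AND[max(0, a+b−1)] with hot=0.93 → w = 0.93

0.93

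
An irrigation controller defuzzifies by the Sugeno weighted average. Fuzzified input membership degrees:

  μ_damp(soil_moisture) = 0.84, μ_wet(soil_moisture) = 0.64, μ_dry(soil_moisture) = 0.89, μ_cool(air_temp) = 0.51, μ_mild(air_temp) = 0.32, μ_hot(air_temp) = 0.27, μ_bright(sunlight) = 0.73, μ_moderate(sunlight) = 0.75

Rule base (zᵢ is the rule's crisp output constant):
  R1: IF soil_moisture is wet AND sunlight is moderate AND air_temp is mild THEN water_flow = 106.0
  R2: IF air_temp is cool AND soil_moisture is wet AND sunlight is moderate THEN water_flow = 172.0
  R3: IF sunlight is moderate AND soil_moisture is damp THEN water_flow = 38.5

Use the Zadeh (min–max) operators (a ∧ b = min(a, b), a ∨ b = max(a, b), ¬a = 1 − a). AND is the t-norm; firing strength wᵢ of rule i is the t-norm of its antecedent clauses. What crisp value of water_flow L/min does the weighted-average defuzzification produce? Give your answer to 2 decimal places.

95.26

R1 (z=106.0): wet=0.64, moderate=0.75, mild=0.32; AND[min(a, b)] → w = 0.32
R2 (z=172.0): cool=0.51, wet=0.64, moderate=0.75; AND[min(a, b)] → w = 0.51
R3 (z=38.5): moderate=0.75, damp=0.84; AND[min(a, b)] → w = 0.75
Weighted average = (0.32·106.0 + 0.51·172.0 + 0.75·38.5) / (0.32 + 0.51 + 0.75)
  = 150.5150 / 1.5800 = 95.26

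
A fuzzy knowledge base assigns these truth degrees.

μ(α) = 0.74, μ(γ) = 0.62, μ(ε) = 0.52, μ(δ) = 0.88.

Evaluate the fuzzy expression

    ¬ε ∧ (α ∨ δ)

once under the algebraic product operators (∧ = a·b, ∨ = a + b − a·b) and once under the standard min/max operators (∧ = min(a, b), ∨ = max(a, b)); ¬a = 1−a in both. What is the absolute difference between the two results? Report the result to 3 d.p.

0.015

Under algebraic product:
  ¬ε = 1 − 0.5200 = 0.4800
  α ∨ δ = a + b − a·b on (0.7400, 0.8800) = 0.9688
  ¬ε ∧ (α ∨ δ) = a·b on (0.4800, 0.9688) = 0.4650
  → value = 0.4650
Under standard min/max:
  ¬ε = 1 − 0.52 = 0.48
  α ∨ δ = max(a, b) on (0.74, 0.88) = 0.88
  ¬ε ∧ (α ∨ δ) = min(a, b) on (0.48, 0.88) = 0.48
  → value = 0.4800
|0.4650 − 0.4800| = 0.015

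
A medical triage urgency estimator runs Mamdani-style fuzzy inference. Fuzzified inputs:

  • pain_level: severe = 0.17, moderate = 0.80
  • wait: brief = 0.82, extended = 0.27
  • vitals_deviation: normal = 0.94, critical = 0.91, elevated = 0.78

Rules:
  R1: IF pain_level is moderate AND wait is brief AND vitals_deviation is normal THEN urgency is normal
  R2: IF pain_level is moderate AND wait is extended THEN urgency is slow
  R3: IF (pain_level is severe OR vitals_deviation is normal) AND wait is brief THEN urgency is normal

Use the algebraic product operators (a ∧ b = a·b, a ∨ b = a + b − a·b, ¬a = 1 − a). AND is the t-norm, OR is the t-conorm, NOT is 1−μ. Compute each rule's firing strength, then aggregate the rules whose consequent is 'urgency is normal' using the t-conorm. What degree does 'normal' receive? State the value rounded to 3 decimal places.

R1: moderate=0.80, brief=0.82, normal=0.94; AND[a·b] → w = 0.6166
R2: moderate=0.80, extended=0.27; AND[a·b] → w = 0.2160
R3: (severe=0.17 OR normal=0.94) = 0.9502; AND[a·b] with brief=0.82 → w = 0.7792
Rules with consequent 'normal': {R1, R3} → strengths 0.6166, 0.7792
Aggregate via t-conorm [a + b − a·b]: 0.9153

0.915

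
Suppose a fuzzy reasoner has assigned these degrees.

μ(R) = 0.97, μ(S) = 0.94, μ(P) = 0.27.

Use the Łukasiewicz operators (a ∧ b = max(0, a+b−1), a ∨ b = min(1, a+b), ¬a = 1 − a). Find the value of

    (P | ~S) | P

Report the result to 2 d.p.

0.60

~S = 1 − 0.94 = 0.06
P | ~S = min(1, a+b) on (0.27, 0.06) = 0.33
(P | ~S) | P = min(1, a+b) on (0.33, 0.27) = 0.60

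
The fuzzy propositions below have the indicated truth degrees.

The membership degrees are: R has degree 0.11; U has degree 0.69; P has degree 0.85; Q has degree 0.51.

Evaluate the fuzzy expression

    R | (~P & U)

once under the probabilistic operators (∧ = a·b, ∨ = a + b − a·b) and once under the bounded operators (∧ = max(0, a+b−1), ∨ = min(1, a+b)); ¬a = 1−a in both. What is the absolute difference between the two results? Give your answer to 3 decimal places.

0.092

Under probabilistic:
  ~P = 1 − 0.8500 = 0.1500
  ~P & U = a·b on (0.1500, 0.6900) = 0.1035
  R | (~P & U) = a + b − a·b on (0.1100, 0.1035) = 0.2021
  → value = 0.2021
Under bounded:
  ~P = 1 − 0.85 = 0.15
  ~P & U = max(0, a+b−1) on (0.15, 0.69) = 0.00
  R | (~P & U) = min(1, a+b) on (0.11, 0.00) = 0.11
  → value = 0.1100
|0.2021 − 0.1100| = 0.092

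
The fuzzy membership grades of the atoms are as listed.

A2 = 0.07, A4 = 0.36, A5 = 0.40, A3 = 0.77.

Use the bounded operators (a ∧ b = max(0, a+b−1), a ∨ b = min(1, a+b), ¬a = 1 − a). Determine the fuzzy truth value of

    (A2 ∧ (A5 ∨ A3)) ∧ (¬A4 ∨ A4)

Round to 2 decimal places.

0.07

A5 ∨ A3 = min(1, a+b) on (0.40, 0.77) = 1.00
A2 ∧ (A5 ∨ A3) = max(0, a+b−1) on (0.07, 1.00) = 0.07
¬A4 = 1 − 0.36 = 0.64
¬A4 ∨ A4 = min(1, a+b) on (0.64, 0.36) = 1.00
(A2 ∧ (A5 ∨ A3)) ∧ (¬A4 ∨ A4) = max(0, a+b−1) on (0.07, 1.00) = 0.07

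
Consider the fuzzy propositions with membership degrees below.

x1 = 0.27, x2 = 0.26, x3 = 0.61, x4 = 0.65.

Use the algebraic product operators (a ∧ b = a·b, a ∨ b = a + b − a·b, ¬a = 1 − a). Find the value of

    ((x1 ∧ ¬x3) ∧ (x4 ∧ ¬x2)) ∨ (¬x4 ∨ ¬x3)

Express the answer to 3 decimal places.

¬x3 = 1 − 0.6100 = 0.3900
x1 ∧ ¬x3 = a·b on (0.2700, 0.3900) = 0.1053
¬x2 = 1 − 0.2600 = 0.7400
x4 ∧ ¬x2 = a·b on (0.6500, 0.7400) = 0.4810
(x1 ∧ ¬x3) ∧ (x4 ∧ ¬x2) = a·b on (0.1053, 0.4810) = 0.0506
¬x4 = 1 − 0.6500 = 0.3500
¬x3 = 1 − 0.6100 = 0.3900
¬x4 ∨ ¬x3 = a + b − a·b on (0.3500, 0.3900) = 0.6035
((x1 ∧ ¬x3) ∧ (x4 ∧ ¬x2)) ∨ (¬x4 ∨ ¬x3) = a + b − a·b on (0.0506, 0.6035) = 0.6236

0.624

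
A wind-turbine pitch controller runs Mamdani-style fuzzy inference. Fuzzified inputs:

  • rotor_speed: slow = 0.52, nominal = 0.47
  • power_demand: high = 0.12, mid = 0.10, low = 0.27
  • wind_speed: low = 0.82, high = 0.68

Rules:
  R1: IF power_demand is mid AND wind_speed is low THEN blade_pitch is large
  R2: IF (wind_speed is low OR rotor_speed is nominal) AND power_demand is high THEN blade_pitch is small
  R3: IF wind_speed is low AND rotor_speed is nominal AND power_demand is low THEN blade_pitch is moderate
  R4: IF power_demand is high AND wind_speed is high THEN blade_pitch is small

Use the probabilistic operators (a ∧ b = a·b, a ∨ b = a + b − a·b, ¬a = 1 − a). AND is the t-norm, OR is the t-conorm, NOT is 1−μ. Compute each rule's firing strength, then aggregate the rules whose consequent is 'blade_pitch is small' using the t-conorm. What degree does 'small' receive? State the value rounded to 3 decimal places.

0.181

R1: mid=0.10, low=0.82; AND[a·b] → w = 0.0820
R2: (low=0.82 OR nominal=0.47) = 0.9046; AND[a·b] with high=0.12 → w = 0.1086
R3: low=0.82, nominal=0.47, low=0.27; AND[a·b] → w = 0.1041
R4: high=0.12, high=0.68; AND[a·b] → w = 0.0816
Rules with consequent 'small': {R2, R4} → strengths 0.1086, 0.0816
Aggregate via t-conorm [a + b − a·b]: 0.1813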